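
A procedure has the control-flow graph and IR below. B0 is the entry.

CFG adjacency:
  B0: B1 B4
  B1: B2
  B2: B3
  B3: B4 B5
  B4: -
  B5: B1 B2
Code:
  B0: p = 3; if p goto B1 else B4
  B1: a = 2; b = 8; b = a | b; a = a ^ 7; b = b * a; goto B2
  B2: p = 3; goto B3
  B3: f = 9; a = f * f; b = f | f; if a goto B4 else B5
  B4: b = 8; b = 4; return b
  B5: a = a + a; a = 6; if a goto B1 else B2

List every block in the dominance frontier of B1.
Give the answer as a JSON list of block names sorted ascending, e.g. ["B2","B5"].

idom tree: B1←B0 B2←B1 B3←B2 B4←B0 B5←B3
Dom at joins:
  B1: preds {B0,B5}: {B0} ∩ {B0,B1,B2,B3,B5} = {B0}; idom=B0
  B2: preds {B1,B5}: {B0,B1} ∩ {B0,B1,B2,B3,B5} = {B0,B1}; idom=B1
  B4: preds {B0,B3}: {B0} ∩ {B0,B1,B2,B3} = {B0}; idom=B0

Frontier:
  B1←B0: walk · to B0
  B1←B5: walk B5→B3→B2→B1 to B0
  B2←B1: walk · to B1
  B2←B5: walk B5→B3→B2 to B1
  B4←B0: walk · to B0
  B4←B3: walk B3→B2→B1 to B0
  DF(B0)=∅
  DF(B1)={B1,B4}
  DF(B2)={B1,B2,B4}
  DF(B3)={B1,B2,B4}
  DF(B4)=∅
  DF(B5)={B1,B2}

DF(B1) = ["B1", "B4"]

Answer: ["B1", "B4"]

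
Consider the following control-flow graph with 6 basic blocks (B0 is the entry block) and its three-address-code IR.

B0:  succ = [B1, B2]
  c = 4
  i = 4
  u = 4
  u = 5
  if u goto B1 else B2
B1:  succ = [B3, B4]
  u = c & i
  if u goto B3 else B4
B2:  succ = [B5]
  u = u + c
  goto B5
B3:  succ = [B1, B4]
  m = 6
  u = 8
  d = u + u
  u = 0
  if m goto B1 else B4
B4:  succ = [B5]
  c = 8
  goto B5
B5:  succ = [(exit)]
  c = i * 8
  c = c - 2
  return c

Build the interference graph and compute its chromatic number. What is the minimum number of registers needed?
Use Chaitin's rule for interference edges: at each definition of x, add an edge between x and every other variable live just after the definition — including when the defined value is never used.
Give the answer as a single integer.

Answer: 4

Derivation:
Per-block:
  B0: {c,i,u} / ∅
  B1: {u} / {c,i}
  B2: {u} / {c,u}
  B3: {d,m,u} / ∅
  B4: {c} / ∅
  B5: {c} / {i}

Live sets:
  B0: in=∅ out={c,i,u}
  B1: in={c,i} out={c,i}
  B2: in={c,i,u} out={i}
  B3: in={c,i} out={c,i}
  B4: in={i} out={i}
  B5: in={i} out=∅

Conflict graph:
  c: {d,i,m,u}
  d: {c,i,m}
  i: {c,d,m,u}
  m: {c,d,i,u}
  u: {c,i,m}

Chromatic number:
  clique {c,d,i,m} ⇒ need ≥ 4
  assign c→r0 d→r3 i→r1 m→r2 u→r3 — no edge inside a register ⇒ χ ≤ 4
  χ = 4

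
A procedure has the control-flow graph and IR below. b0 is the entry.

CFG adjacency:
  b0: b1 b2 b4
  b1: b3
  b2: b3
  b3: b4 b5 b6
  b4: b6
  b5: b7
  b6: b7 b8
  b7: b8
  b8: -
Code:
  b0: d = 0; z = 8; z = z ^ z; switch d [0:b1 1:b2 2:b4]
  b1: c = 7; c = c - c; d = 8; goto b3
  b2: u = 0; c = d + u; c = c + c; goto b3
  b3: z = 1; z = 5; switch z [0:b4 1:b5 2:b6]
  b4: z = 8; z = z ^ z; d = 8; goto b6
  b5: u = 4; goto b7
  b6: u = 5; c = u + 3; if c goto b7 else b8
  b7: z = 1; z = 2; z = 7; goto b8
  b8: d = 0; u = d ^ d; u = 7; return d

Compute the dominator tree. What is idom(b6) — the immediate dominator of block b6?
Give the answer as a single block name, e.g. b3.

idom tree: b1←b0 b2←b0 b3←b0 b4←b0 b5←b3 b6←b0 b7←b0 b8←b0
Dom∩ at merges:
  b3: preds {b1,b2}: {b0,b1} ∩ {b0,b2} = {b0}; idom=b0
  b4: preds {b0,b3}: {b0} ∩ {b0,b3} = {b0}; idom=b0
  b6: preds {b3,b4}: {b0,b3} ∩ {b0,b4} = {b0}; idom=b0
  b7: preds {b5,b6}: {b0,b3,b5} ∩ {b0,b6} = {b0}; idom=b0
  b8: preds {b6,b7}: {b0,b6} ∩ {b0,b7} = {b0}; idom=b0

idom(b6) = b0

Answer: b0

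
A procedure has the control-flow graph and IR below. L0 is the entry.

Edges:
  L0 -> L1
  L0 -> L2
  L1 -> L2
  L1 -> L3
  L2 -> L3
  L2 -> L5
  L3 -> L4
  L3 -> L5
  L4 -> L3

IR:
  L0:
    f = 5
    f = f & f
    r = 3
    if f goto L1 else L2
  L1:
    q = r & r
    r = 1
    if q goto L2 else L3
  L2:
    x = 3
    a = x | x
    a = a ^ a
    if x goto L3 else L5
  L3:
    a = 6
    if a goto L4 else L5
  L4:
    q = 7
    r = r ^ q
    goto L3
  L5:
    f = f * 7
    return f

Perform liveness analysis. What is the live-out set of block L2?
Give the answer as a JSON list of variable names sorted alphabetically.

Answer: ["f", "r"]

Derivation:
def/use:
  L0: def={f,r} ue=∅
  L1: def={q,r} ue={r}
  L2: def={a,x} ue=∅
  L3: def={a} ue=∅
  L4: def={q,r} ue={r}
  L5: def={f} ue={f}

Liveness:
  L0: in=∅ out={f,r}
  L1: in={f,r} out={f,r}
  L2: in={f,r} out={f,r}
  L3: in={f,r} out={f,r}
  L4: in={f,r} out={f,r}
  L5: in={f} out=∅

live-out(L2) = ["f", "r"]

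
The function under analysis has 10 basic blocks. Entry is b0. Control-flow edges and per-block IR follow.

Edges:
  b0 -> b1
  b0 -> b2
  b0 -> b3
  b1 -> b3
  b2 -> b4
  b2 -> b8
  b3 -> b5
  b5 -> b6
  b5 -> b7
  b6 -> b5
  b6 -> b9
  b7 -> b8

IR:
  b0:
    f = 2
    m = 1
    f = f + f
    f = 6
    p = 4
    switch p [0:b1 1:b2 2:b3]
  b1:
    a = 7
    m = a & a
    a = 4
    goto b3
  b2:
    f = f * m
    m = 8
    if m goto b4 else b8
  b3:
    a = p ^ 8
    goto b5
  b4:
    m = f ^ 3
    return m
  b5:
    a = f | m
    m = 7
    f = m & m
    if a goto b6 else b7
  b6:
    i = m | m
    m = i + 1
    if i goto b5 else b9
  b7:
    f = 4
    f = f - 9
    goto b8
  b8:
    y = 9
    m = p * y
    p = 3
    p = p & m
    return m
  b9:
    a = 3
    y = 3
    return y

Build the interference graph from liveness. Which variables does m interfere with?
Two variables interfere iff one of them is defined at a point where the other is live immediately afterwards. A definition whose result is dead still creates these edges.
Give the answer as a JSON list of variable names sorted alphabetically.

Block summaries:
  b0: def={f,m,p} ue=∅
  b1: def={a,m} ue=∅
  b2: def={f,m} ue={f,m}
  b3: def={a} ue={p}
  b4: def={m} ue={f}
  b5: def={a,f,m} ue={f,m}
  b6: def={i,m} ue={m}
  b7: def={f} ue=∅
  b8: def={m,p,y} ue={p}
  b9: def={a,y} ue=∅

Liveness:
  b0: in=∅ out={f,m,p}
  b1: in={f,p} out={f,m,p}
  b2: in={f,m,p} out={f,p}
  b3: in={f,m,p} out={f,m,p}
  b4: in={f} out=∅
  b5: in={f,m,p} out={f,m,p}
  b6: in={f,m,p} out={f,m,p}
  b7: in={p} out={p}
  b8: in={p} out=∅
  b9: in=∅ out=∅

Interfere edges:
  a: {f,m,p}
  f: {a,i,m,p}
  i: {f,m,p}
  m: {a,f,i,p}
  p: {a,f,i,m,y}
  y: {p}

N(m) = ["a", "f", "i", "p"]

Answer: ["a", "f", "i", "p"]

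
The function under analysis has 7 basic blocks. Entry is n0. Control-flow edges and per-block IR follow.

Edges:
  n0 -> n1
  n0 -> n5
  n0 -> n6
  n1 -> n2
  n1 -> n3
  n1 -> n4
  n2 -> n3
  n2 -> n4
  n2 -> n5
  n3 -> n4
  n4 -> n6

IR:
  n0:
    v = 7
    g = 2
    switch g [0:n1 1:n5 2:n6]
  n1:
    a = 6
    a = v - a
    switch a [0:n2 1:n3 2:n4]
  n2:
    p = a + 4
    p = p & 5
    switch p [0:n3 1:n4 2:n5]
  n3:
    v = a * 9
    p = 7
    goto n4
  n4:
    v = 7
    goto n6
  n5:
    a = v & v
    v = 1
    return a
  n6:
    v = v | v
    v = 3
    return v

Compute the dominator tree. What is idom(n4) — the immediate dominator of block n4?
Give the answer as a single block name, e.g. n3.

idom tree: n1←n0 n2←n1 n3←n1 n4←n1 n5←n0 n6←n0
Dom∩ at merges:
  n3: preds {n1,n2}: {n0,n1} ∩ {n0,n1,n2} = {n0,n1}; idom=n1
  n4: preds {n1,n2,n3}: {n0,n1} ∩ {n0,n1,n2} ∩ {n0,n1,n3} = {n0,n1}; idom=n1
  n5: preds {n0,n2}: {n0} ∩ {n0,n1,n2} = {n0}; idom=n0
  n6: preds {n0,n4}: {n0} ∩ {n0,n1,n4} = {n0}; idom=n0

idom(n4) = n1

Answer: n1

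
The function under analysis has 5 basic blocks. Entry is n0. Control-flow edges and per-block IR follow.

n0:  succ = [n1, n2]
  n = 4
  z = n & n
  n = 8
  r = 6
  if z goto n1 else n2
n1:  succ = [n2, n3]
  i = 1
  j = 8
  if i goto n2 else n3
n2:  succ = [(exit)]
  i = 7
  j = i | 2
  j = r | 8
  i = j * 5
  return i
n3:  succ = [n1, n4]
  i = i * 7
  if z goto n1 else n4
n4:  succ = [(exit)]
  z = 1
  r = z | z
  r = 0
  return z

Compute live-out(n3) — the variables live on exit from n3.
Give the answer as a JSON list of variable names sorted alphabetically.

Answer: ["r", "z"]

Working:
Per-block:
  n0: {n,r,z} / ∅
  n1: {i,j} / ∅
  n2: {i,j} / {r}
  n3: {i} / {i,z}
  n4: {r,z} / ∅

Liveness:
  n0: in=∅ out={r,z}
  n1: in={r,z} out={i,r,z}
  n2: in={r} out=∅
  n3: in={i,r,z} out={r,z}
  n4: in=∅ out=∅

live-out(n3) = ["r", "z"]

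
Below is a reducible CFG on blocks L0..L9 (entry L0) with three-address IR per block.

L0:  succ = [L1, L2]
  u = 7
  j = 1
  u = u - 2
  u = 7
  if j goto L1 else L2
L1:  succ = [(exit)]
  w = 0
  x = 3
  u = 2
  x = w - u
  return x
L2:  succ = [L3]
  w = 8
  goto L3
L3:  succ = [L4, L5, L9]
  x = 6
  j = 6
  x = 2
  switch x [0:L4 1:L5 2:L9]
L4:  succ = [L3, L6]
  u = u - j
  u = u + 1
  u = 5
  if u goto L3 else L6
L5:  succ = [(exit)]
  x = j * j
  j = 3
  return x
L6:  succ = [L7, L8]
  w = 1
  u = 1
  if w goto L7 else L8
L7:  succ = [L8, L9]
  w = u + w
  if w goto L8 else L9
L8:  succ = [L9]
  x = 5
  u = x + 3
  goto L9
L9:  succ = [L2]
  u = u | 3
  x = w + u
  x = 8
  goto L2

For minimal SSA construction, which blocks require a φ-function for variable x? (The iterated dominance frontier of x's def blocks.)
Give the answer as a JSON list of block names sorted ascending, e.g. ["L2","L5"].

Answer: ["L2", "L3", "L9"]

Derivation:
idom tree: L1←L0 L2←L0 L3←L2 L4←L3 L5←L3 L6←L4 L7←L6 L8←L6 L9←L3
Join-block Dom:
  L2: preds {L0,L9}: {L0} ∩ {L0,L2,L3,L9} = {L0}; idom=L0
  L3: preds {L2,L4}: {L0,L2} ∩ {L0,L2,L3,L4} = {L0,L2}; idom=L2
  L8: preds {L6,L7}: {L0,L2,L3,L4,L6} ∩ {L0,L2,L3,L4,L6,L7} = {L0,L2,L3,L4,L6}; idom=L6
  L9: preds {L3,L7,L8}: {L0,L2,L3} ∩ {L0,L2,L3,L4,L6,L7} ∩ {L0,L2,L3,L4,L6,L8} = {L0,L2,L3}; idom=L3

DF derivation:
  join L2 pred L0: · stop@L0
  join L2 pred L9: L9→L3→L2 stop@L0
  join L3 pred L2: · stop@L2
  join L3 pred L4: L4→L3 stop@L2
  join L8 pred L6: · stop@L6
  join L8 pred L7: L7 stop@L6
  join L9 pred L3: · stop@L3
  join L9 pred L7: L7→L6→L4 stop@L3
  join L9 pred L8: L8→L6→L4 stop@L3
  L0 → ∅
  L1 → ∅
  L2 → {L2}
  L3 → {L2,L3}
  L4 → {L3,L9}
  L5 → ∅
  L6 → {L9}
  L7 → {L8,L9}
  L8 → {L9}
  L9 → {L2}

φ for x: defs {L1,L3,L5,L8,L9}
  DF⁺ = {L2,L3,L9}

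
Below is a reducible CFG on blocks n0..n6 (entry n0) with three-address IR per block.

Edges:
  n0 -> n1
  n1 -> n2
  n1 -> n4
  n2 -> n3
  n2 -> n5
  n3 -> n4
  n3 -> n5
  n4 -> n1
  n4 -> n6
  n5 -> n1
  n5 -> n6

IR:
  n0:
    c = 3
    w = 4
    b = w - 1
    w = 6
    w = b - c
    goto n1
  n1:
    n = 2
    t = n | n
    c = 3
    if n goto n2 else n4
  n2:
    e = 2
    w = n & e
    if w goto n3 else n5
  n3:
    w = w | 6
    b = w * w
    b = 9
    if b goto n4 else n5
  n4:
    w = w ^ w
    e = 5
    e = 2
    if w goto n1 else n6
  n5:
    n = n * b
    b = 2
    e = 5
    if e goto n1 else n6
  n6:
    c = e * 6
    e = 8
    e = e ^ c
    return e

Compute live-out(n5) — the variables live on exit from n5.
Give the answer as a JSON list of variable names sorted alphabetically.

Answer: ["b", "e", "w"]

Derivation:
Block summaries:
  n0 def {b,c,w} use ∅
  n1 def {c,n,t} use ∅
  n2 def {e,w} use {n}
  n3 def {b,w} use {w}
  n4 def {e,w} use {w}
  n5 def {b,e,n} use {b,n}
  n6 def {c,e} use {e}

Live sets:
  n0: in=∅ out={b,w}
  n1: in={b,w} out={b,n,w}
  n2: in={b,n} out={b,n,w}
  n3: in={n,w} out={b,n,w}
  n4: in={b,w} out={b,e,w}
  n5: in={b,n,w} out={b,e,w}
  n6: in={e} out=∅

live-out(n5) = ["b", "e", "w"]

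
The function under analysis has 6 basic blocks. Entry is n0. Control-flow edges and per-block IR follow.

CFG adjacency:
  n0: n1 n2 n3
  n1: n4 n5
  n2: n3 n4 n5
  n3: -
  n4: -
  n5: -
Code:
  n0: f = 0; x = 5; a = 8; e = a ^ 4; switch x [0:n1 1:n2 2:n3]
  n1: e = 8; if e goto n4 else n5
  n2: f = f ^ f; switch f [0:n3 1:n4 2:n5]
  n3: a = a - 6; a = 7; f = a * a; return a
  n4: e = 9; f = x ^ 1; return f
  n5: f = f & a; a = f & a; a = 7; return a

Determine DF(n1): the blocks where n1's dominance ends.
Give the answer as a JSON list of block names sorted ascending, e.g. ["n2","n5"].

idom tree: n1←n0 n2←n0 n3←n0 n4←n0 n5←n0
Join-block Dom:
  n3: preds {n0,n2}: {n0} ∩ {n0,n2} = {n0}; idom=n0
  n4: preds {n1,n2}: {n0,n1} ∩ {n0,n2} = {n0}; idom=n0
  n5: preds {n1,n2}: {n0,n1} ∩ {n0,n2} = {n0}; idom=n0

DF walk-up:
  n3←n0: walk · to n0
  n3←n2: walk n2 to n0
  n4←n1: walk n1 to n0
  n4←n2: walk n2 to n0
  n5←n1: walk n1 to n0
  n5←n2: walk n2 to n0
  DF(n0)=∅
  DF(n1)={n4,n5}
  DF(n2)={n3,n4,n5}
  DF(n3)=∅
  DF(n4)=∅
  DF(n5)=∅

DF(n1) = ["n4", "n5"]

Answer: ["n4", "n5"]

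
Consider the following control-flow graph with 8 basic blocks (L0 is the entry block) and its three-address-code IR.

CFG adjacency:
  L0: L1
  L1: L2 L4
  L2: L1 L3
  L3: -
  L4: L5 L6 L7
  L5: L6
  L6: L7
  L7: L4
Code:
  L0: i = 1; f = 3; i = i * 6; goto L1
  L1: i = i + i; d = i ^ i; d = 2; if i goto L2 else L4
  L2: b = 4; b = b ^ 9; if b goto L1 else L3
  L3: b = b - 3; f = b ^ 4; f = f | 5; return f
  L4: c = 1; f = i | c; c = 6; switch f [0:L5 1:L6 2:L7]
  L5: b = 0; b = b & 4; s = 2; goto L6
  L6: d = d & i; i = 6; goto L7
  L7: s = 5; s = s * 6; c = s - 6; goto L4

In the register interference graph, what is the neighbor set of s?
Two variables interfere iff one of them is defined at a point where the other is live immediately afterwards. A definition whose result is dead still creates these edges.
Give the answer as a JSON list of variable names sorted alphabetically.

Answer: ["d", "i"]

Analysis:
Block summaries:
  L0 def {f,i} use ∅
  L1 def {d,i} use {i}
  L2 def {b} use ∅
  L3 def {b,f} use {b}
  L4 def {c,f} use {i}
  L5 def {b,s} use ∅
  L6 def {d,i} use {d,i}
  L7 def {c,s} use ∅

Backward fixpoint:
  L0 li=∅ lo={i}
  L1 li={i} lo={d,i}
  L2 li={i} lo={b,i}
  L3 li={b} lo=∅
  L4 li={d,i} lo={d,i}
  L5 li={d,i} lo={d,i}
  L6 li={d,i} lo={d,i}
  L7 li={d,i} lo={d,i}

Interference:
  b: {d,i}
  c: {d,f,i}
  d: {b,c,f,i,s}
  f: {c,d,i}
  i: {b,c,d,f,s}
  s: {d,i}

N(s) = ["d", "i"]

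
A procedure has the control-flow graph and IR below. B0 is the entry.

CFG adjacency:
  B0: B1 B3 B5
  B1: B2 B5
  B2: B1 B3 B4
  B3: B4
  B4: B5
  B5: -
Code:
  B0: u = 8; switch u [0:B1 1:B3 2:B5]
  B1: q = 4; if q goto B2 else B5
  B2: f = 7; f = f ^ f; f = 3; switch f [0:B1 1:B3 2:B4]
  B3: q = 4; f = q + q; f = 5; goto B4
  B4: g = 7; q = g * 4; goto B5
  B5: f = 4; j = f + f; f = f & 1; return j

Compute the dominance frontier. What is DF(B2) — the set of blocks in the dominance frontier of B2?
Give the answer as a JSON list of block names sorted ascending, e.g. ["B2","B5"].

Answer: ["B1", "B3", "B4"]

Analysis:
idom tree: B1←B0 B2←B1 B3←B0 B4←B0 B5←B0
Dom∩ at merges:
  B1: preds {B0,B2}: {B0} ∩ {B0,B1,B2} = {B0}; idom=B0
  B3: preds {B0,B2}: {B0} ∩ {B0,B1,B2} = {B0}; idom=B0
  B4: preds {B2,B3}: {B0,B1,B2} ∩ {B0,B3} = {B0}; idom=B0
  B5: preds {B0,B1,B4}: {B0} ∩ {B0,B1} ∩ {B0,B4} = {B0}; idom=B0

DF walk-up:
  join B1 pred B0: · stop@B0
  join B1 pred B2: B2→B1 stop@B0
  join B3 pred B0: · stop@B0
  join B3 pred B2: B2→B1 stop@B0
  join B4 pred B2: B2→B1 stop@B0
  join B4 pred B3: B3 stop@B0
  join B5 pred B0: · stop@B0
  join B5 pred B1: B1 stop@B0
  join B5 pred B4: B4 stop@B0
  B0: DF=∅
  B1: DF={B1,B3,B4,B5}
  B2: DF={B1,B3,B4}
  B3: DF={B4}
  B4: DF={B5}
  B5: DF=∅

DF(B2) = ["B1", "B3", "B4"]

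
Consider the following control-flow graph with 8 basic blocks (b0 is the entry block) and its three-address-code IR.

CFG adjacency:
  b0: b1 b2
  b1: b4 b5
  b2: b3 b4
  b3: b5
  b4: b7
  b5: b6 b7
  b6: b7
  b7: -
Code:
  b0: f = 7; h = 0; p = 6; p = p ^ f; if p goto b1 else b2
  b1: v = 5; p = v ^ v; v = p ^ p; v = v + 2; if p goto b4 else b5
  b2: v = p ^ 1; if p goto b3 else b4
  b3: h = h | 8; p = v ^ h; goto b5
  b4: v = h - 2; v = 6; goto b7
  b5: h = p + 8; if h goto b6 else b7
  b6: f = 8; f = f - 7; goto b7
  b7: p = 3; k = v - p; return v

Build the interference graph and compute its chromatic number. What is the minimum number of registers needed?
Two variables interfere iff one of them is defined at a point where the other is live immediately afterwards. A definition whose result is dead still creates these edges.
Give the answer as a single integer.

def/use:
  b0: def={f,h,p} ue=∅
  b1: def={p,v} ue=∅
  b2: def={v} ue={p}
  b3: def={h,p} ue={h,v}
  b4: def={v} ue={h}
  b5: def={h} ue={p}
  b6: def={f} ue=∅
  b7: def={k,p} ue={v}

Live sets:
  b0: in=∅ out={h,p}
  b1: in={h} out={h,p,v}
  b2: in={h,p} out={h,v}
  b3: in={h,v} out={p,v}
  b4: in={h} out={v}
  b5: in={p,v} out={v}
  b6: in={v} out={v}
  b7: in={v} out=∅

Interference:
  f: {h,p,v}
  h: {f,p,v}
  k: {v}
  p: {f,h,v}
  v: {f,h,k,p}

Colouring:
  {f,h,p,v} pairwise interfere (4-clique) ⇒ χ ≥ 4
  4-colouring: r0={v}  r1={f,k}  r2={h}  r3={p}
  χ = 4

Answer: 4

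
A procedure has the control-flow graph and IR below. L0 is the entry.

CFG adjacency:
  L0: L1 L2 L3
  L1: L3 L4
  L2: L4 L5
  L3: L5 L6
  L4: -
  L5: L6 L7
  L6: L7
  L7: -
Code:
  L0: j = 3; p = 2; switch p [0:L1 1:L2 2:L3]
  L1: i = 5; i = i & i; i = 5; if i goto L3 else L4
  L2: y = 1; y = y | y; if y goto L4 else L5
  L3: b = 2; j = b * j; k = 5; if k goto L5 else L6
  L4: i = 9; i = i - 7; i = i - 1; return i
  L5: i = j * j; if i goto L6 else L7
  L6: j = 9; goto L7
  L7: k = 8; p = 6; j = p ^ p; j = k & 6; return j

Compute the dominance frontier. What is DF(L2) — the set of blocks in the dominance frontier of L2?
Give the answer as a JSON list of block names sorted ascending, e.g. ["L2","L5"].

idom tree: L1←L0 L2←L0 L3←L0 L4←L0 L5←L0 L6←L0 L7←L0
Join-block Dom:
  L3: preds {L0,L1}: {L0} ∩ {L0,L1} = {L0}; idom=L0
  L4: preds {L1,L2}: {L0,L1} ∩ {L0,L2} = {L0}; idom=L0
  L5: preds {L2,L3}: {L0,L2} ∩ {L0,L3} = {L0}; idom=L0
  L6: preds {L3,L5}: {L0,L3} ∩ {L0,L5} = {L0}; idom=L0
  L7: preds {L5,L6}: {L0,L5} ∩ {L0,L6} = {L0}; idom=L0

Frontier:
  L3←L0: walk · to L0
  L3←L1: walk L1 to L0
  L4←L1: walk L1 to L0
  L4←L2: walk L2 to L0
  L5←L2: walk L2 to L0
  L5←L3: walk L3 to L0
  L6←L3: walk L3 to L0
  L6←L5: walk L5 to L0
  L7←L5: walk L5 to L0
  L7←L6: walk L6 to L0
  L0: DF=∅
  L1: DF={L3,L4}
  L2: DF={L4,L5}
  L3: DF={L5,L6}
  L4: DF=∅
  L5: DF={L6,L7}
  L6: DF={L7}
  L7: DF=∅

DF(L2) = ["L4", "L5"]

Answer: ["L4", "L5"]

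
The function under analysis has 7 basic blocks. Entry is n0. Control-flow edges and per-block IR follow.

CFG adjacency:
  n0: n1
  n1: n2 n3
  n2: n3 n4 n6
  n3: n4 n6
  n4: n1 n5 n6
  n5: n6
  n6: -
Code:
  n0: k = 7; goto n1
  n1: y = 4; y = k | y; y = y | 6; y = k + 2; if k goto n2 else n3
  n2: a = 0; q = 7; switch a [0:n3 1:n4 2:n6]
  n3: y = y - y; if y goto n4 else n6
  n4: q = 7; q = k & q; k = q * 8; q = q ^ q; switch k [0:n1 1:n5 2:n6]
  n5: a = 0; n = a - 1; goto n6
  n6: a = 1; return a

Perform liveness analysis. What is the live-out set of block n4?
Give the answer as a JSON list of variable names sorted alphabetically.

Block summaries:
  n0 def {k} use ∅
  n1 def {y} use {k}
  n2 def {a,q} use ∅
  n3 def {y} use {y}
  n4 def {k,q} use {k}
  n5 def {a,n} use ∅
  n6 def {a} use ∅

Live sets:
  live n0: ∅→{k}
  live n1: {k}→{k,y}
  live n2: {k,y}→{k,y}
  live n3: {k,y}→{k}
  live n4: {k}→{k}
  live n5: ∅→∅
  live n6: ∅→∅

live-out(n4) = ["k"]

Answer: ["k"]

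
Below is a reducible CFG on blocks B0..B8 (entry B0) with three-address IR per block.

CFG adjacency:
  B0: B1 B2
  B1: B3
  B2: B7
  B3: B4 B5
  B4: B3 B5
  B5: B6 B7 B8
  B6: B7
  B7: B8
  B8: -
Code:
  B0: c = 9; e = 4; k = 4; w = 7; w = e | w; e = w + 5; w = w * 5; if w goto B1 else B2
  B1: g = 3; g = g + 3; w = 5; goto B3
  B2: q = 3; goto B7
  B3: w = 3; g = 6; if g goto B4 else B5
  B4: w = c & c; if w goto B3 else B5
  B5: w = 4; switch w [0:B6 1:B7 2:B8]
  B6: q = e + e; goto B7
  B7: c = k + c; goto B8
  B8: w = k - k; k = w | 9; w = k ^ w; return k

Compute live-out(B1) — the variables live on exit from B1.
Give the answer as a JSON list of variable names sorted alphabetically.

def/use:
  B0 def {c,e,k,w} use ∅
  B1 def {g,w} use ∅
  B2 def {q} use ∅
  B3 def {g,w} use ∅
  B4 def {w} use {c}
  B5 def {w} use ∅
  B6 def {q} use {e}
  B7 def {c} use {c,k}
  B8 def {k,w} use {k}

Backward fixpoint:
  B0 li=∅ lo={c,e,k}
  B1 li={c,e,k} lo={c,e,k}
  B2 li={c,k} lo={c,k}
  B3 li={c,e,k} lo={c,e,k}
  B4 li={c,e,k} lo={c,e,k}
  B5 li={c,e,k} lo={c,e,k}
  B6 li={c,e,k} lo={c,k}
  B7 li={c,k} lo={k}
  B8 li={k} lo=∅

live-out(B1) = ["c", "e", "k"]

Answer: ["c", "e", "k"]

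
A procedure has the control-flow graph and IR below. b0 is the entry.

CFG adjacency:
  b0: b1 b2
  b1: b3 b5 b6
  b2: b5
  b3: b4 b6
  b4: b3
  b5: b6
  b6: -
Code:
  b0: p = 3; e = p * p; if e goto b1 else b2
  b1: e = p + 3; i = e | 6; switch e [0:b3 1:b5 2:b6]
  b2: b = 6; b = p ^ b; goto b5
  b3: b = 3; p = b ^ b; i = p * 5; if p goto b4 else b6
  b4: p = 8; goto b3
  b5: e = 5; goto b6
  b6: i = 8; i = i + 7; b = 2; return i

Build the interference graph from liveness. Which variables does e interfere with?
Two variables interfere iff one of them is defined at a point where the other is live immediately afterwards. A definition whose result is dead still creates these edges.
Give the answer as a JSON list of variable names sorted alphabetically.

Answer: ["i", "p"]

Analysis:
Per-block:
  b0 def {e,p} use ∅
  b1 def {e,i} use {p}
  b2 def {b} use {p}
  b3 def {b,i,p} use ∅
  b4 def {p} use ∅
  b5 def {e} use ∅
  b6 def {b,i} use ∅

Live sets:
  live b0: ∅→{p}
  live b1: {p}→∅
  live b2: {p}→∅
  live b3: ∅→∅
  live b4: ∅→∅
  live b5: ∅→∅
  live b6: ∅→∅

Conflict graph:
  b↔{i,p}
  e↔{i,p}
  i↔{b,e,p}
  p↔{b,e,i}

N(e) = ["i", "p"]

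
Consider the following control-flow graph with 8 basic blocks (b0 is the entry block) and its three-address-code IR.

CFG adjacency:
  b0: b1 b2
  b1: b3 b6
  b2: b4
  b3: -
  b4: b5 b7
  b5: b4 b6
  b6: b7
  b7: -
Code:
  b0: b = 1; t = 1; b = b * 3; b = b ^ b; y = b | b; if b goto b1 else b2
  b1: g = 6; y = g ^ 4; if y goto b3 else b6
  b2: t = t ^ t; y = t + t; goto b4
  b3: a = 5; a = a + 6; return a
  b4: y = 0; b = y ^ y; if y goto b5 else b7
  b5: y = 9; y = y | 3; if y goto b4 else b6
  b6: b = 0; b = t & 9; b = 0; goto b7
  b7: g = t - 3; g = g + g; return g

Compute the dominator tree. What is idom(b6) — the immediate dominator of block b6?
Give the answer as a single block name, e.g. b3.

idom tree: b1←b0 b2←b0 b3←b1 b4←b2 b5←b4 b6←b0 b7←b0
Dom∩ at merges:
  b4: preds {b2,b5}: {b0,b2} ∩ {b0,b2,b4,b5} = {b0,b2}; idom=b2
  b6: preds {b1,b5}: {b0,b1} ∩ {b0,b2,b4,b5} = {b0}; idom=b0
  b7: preds {b4,b6}: {b0,b2,b4} ∩ {b0,b6} = {b0}; idom=b0

idom(b6) = b0

Answer: b0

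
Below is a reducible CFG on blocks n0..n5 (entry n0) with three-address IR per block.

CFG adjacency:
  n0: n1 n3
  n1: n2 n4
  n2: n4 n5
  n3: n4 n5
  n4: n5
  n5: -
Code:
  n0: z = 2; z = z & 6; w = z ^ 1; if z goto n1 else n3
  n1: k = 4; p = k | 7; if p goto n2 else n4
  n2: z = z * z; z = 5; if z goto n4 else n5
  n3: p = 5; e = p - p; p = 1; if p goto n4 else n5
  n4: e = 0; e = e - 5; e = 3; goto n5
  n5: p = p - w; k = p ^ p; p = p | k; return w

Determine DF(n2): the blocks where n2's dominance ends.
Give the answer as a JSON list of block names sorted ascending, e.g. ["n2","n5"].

Answer: ["n4", "n5"]

Derivation:
idom tree: n1←n0 n2←n1 n3←n0 n4←n0 n5←n0
Join-block Dom:
  n4: preds {n1,n2,n3}: {n0,n1} ∩ {n0,n1,n2} ∩ {n0,n3} = {n0}; idom=n0
  n5: preds {n2,n3,n4}: {n0,n1,n2} ∩ {n0,n3} ∩ {n0,n4} = {n0}; idom=n0

DF walk-up:
  n4←n1: walk n1 to n0
  n4←n2: walk n2→n1 to n0
  n4←n3: walk n3 to n0
  n5←n2: walk n2→n1 to n0
  n5←n3: walk n3 to n0
  n5←n4: walk n4 to n0
  n0 → ∅
  n1 → {n4,n5}
  n2 → {n4,n5}
  n3 → {n4,n5}
  n4 → {n5}
  n5 → ∅

DF(n2) = ["n4", "n5"]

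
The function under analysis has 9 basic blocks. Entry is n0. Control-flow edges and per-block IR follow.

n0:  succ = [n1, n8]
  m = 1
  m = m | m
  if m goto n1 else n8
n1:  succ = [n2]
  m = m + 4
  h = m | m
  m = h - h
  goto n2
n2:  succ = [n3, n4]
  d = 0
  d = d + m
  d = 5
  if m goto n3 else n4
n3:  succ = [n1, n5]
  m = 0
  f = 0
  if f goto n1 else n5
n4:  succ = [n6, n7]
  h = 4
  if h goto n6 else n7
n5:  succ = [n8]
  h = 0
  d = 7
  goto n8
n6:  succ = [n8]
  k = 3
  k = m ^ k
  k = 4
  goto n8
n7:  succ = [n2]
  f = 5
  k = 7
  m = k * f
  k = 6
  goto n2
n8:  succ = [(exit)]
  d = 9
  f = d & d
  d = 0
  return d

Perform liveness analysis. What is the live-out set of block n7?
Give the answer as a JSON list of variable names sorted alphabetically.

def/use:
  n0: def={m} ue=∅
  n1: def={h,m} ue={m}
  n2: def={d} ue={m}
  n3: def={f,m} ue=∅
  n4: def={h} ue=∅
  n5: def={d,h} ue=∅
  n6: def={k} ue={m}
  n7: def={f,k,m} ue=∅
  n8: def={d,f} ue=∅

Live sets:
  n0: in=∅ out={m}
  n1: in={m} out={m}
  n2: in={m} out={m}
  n3: in=∅ out={m}
  n4: in={m} out={m}
  n5: in=∅ out=∅
  n6: in={m} out=∅
  n7: in=∅ out={m}
  n8: in=∅ out=∅

live-out(n7) = ["m"]

Answer: ["m"]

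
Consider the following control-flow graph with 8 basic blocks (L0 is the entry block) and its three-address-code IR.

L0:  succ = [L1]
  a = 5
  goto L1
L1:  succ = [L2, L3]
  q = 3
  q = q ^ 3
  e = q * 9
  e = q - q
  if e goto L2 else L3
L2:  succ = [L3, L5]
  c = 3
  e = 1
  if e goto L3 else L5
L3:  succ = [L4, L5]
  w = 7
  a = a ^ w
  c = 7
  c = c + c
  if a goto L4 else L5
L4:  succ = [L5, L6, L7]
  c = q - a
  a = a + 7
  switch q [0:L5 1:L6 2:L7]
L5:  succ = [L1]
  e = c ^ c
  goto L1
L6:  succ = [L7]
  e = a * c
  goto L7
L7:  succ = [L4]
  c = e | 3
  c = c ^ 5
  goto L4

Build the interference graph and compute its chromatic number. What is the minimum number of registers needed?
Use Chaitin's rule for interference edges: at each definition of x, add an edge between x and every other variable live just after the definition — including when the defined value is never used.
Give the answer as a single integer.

Answer: 4

Working:
Block summaries:
  L0: {a} / ∅
  L1: {e,q} / ∅
  L2: {c,e} / ∅
  L3: {a,c,w} / {a}
  L4: {a,c} / {a,q}
  L5: {e} / {c}
  L6: {e} / {a,c}
  L7: {c} / {e}

Live sets:
  L0 li=∅ lo={a}
  L1 li={a} lo={a,e,q}
  L2 li={a,q} lo={a,c,e,q}
  L3 li={a,e,q} lo={a,c,e,q}
  L4 li={a,e,q} lo={a,c,e,q}
  L5 li={a,c} lo={a}
  L6 li={a,c,q} lo={a,e,q}
  L7 li={a,e,q} lo={a,e,q}

Conflict graph:
  a↔{c,e,q,w}
  c↔{a,e,q}
  e↔{a,c,q,w}
  q↔{a,c,e,w}
  w↔{a,e,q}

Registers:
  lower bound: {a,c,e,q} mutually conflict ⇒ χ ≥ 4
  4-colouring: R0={a}  R1={e}  R2={q}  R3={c,w}
  χ = 4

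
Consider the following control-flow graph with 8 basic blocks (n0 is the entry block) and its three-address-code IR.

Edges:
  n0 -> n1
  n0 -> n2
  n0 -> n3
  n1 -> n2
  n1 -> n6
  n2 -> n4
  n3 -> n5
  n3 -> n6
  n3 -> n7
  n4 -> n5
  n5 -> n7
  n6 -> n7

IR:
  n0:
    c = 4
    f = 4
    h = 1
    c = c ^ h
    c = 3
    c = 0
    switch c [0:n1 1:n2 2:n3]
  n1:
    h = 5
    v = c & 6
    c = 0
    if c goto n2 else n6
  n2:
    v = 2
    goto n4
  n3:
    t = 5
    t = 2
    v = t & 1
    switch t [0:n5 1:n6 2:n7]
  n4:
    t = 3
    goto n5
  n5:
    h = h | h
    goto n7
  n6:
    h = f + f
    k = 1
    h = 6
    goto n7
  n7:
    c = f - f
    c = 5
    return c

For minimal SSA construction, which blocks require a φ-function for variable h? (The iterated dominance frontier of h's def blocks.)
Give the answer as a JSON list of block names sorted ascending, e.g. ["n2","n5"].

idom tree: n1←n0 n2←n0 n3←n0 n4←n2 n5←n0 n6←n0 n7←n0
Dom∩ at merges:
  n2: preds {n0,n1}: {n0} ∩ {n0,n1} = {n0}; idom=n0
  n5: preds {n3,n4}: {n0,n3} ∩ {n0,n2,n4} = {n0}; idom=n0
  n6: preds {n1,n3}: {n0,n1} ∩ {n0,n3} = {n0}; idom=n0
  n7: preds {n3,n5,n6}: {n0,n3} ∩ {n0,n5} ∩ {n0,n6} = {n0}; idom=n0

DF derivation:
  n2←n0: walk · to n0
  n2←n1: walk n1 to n0
  n5←n3: walk n3 to n0
  n5←n4: walk n4→n2 to n0
  n6←n1: walk n1 to n0
  n6←n3: walk n3 to n0
  n7←n3: walk n3 to n0
  n7←n5: walk n5 to n0
  n7←n6: walk n6 to n0
  DF(n0)=∅
  DF(n1)={n2,n6}
  DF(n2)={n5}
  DF(n3)={n5,n6,n7}
  DF(n4)={n5}
  DF(n5)={n7}
  DF(n6)={n7}
  DF(n7)=∅

φ for h: defs {n0,n1,n5,n6}
  DF⁺ = {n2,n5,n6,n7}

Answer: ["n2", "n5", "n6", "n7"]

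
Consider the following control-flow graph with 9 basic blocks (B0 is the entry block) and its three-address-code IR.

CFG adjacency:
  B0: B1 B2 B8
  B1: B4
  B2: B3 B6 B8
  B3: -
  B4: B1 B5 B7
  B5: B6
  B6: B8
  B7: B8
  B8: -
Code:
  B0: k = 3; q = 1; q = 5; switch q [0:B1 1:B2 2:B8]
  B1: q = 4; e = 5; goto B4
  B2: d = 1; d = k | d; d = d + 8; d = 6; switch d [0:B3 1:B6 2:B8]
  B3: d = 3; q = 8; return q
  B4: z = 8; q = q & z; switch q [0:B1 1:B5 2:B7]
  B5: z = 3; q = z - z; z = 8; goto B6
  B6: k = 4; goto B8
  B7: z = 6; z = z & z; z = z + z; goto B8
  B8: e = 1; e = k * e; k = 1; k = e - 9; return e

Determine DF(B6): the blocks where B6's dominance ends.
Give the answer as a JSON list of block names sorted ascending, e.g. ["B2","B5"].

Answer: ["B8"]

Working:
idom tree: B1←B0 B2←B0 B3←B2 B4←B1 B5←B4 B6←B0 B7←B4 B8←B0
Dom∩ at merges:
  B1: preds {B0,B4}: {B0} ∩ {B0,B1,B4} = {B0}; idom=B0
  B6: preds {B2,B5}: {B0,B2} ∩ {B0,B1,B4,B5} = {B0}; idom=B0
  B8: preds {B0,B2,B6,B7}: {B0} ∩ {B0,B2} ∩ {B0,B6} ∩ {B0,B1,B4,B7} = {B0}; idom=B0

DF derivation:
  join B1 pred B0: · stop@B0
  join B1 pred B4: B4→B1 stop@B0
  join B6 pred B2: B2 stop@B0
  join B6 pred B5: B5→B4→B1 stop@B0
  join B8 pred B0: · stop@B0
  join B8 pred B2: B2 stop@B0
  join B8 pred B6: B6 stop@B0
  join B8 pred B7: B7→B4→B1 stop@B0
  DF(B0)=∅
  DF(B1)={B1,B6,B8}
  DF(B2)={B6,B8}
  DF(B3)=∅
  DF(B4)={B1,B6,B8}
  DF(B5)={B6}
  DF(B6)={B8}
  DF(B7)={B8}
  DF(B8)=∅

DF(B6) = ["B8"]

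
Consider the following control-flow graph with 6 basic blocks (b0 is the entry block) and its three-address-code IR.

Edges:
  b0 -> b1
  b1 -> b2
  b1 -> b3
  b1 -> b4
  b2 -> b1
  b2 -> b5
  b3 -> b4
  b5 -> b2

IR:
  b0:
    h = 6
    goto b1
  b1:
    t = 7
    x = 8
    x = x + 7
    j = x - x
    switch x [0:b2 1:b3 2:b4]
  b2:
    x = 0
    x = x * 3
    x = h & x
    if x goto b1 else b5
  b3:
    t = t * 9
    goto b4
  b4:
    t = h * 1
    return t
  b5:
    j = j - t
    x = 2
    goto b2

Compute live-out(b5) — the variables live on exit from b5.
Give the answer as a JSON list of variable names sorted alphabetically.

Per-block:
  b0: {h} / ∅
  b1: {j,t,x} / ∅
  b2: {x} / {h}
  b3: {t} / {t}
  b4: {t} / {h}
  b5: {j,x} / {j,t}

Liveness:
  b0: in=∅ out={h}
  b1: in={h} out={h,j,t}
  b2: in={h,j,t} out={h,j,t}
  b3: in={h,t} out={h}
  b4: in={h} out=∅
  b5: in={h,j,t} out={h,j,t}

live-out(b5) = ["h", "j", "t"]

Answer: ["h", "j", "t"]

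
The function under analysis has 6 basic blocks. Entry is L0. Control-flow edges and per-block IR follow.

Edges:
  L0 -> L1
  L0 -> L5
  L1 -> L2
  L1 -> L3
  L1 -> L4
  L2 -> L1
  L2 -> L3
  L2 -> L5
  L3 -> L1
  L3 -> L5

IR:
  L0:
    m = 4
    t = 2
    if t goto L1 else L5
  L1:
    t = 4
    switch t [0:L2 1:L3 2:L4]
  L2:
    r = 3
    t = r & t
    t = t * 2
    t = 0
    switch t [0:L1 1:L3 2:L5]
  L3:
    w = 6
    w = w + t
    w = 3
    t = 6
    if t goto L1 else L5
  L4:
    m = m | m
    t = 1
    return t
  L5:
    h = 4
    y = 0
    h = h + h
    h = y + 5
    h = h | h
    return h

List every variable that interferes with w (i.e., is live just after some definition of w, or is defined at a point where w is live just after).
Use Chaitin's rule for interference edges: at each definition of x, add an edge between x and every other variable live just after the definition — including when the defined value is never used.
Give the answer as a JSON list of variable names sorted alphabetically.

Answer: ["m", "t"]

Analysis:
Per-block:
  L0: def={m,t} ue=∅
  L1: def={t} ue=∅
  L2: def={r,t} ue={t}
  L3: def={t,w} ue={t}
  L4: def={m,t} ue={m}
  L5: def={h,y} ue=∅

Backward fixpoint:
  L0: in=∅ out={m}
  L1: in={m} out={m,t}
  L2: in={m,t} out={m,t}
  L3: in={m,t} out={m}
  L4: in={m} out=∅
  L5: in=∅ out=∅

Interference:
  h — {y}
  m — {r,t,w}
  r — {m,t}
  t — {m,r,w}
  w — {m,t}
  y — {h}

N(w) = ["m", "t"]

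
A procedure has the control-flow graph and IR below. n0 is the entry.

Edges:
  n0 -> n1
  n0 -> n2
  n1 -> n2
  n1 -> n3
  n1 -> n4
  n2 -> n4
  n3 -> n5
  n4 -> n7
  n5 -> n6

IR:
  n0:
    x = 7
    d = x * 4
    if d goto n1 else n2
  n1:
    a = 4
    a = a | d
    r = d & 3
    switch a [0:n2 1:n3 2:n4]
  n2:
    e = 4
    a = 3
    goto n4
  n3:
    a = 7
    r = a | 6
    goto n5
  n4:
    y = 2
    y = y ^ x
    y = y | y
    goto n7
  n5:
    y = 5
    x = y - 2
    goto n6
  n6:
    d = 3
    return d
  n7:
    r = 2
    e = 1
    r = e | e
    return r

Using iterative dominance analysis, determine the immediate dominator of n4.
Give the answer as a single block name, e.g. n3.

Answer: n0

Analysis:
idom tree: n1←n0 n2←n0 n3←n1 n4←n0 n5←n3 n6←n5 n7←n4
Dom∩ at merges:
  n2: preds {n0,n1}: {n0} ∩ {n0,n1} = {n0}; idom=n0
  n4: preds {n1,n2}: {n0,n1} ∩ {n0,n2} = {n0}; idom=n0

idom(n4) = n0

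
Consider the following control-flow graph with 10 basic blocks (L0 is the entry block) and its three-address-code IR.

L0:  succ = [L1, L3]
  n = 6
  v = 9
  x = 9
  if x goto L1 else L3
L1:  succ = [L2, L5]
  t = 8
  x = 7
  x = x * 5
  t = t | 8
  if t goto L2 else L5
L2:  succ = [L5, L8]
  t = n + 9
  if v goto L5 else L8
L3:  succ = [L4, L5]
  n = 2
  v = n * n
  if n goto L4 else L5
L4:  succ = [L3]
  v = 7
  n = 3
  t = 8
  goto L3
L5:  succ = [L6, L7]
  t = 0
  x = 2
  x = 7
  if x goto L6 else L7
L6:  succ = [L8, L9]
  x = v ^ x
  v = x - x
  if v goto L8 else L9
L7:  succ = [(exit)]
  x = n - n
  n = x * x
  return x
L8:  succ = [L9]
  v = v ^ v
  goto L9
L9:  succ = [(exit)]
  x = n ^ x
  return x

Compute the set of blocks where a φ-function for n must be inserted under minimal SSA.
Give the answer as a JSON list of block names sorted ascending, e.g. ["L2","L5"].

Answer: ["L3", "L5", "L8", "L9"]

Working:
idom tree: L1←L0 L2←L1 L3←L0 L4←L3 L5←L0 L6←L5 L7←L5 L8←L0 L9←L0
Dom∩ at merges:
  L3: preds {L0,L4}: {L0} ∩ {L0,L3,L4} = {L0}; idom=L0
  L5: preds {L1,L2,L3}: {L0,L1} ∩ {L0,L1,L2} ∩ {L0,L3} = {L0}; idom=L0
  L8: preds {L2,L6}: {L0,L1,L2} ∩ {L0,L5,L6} = {L0}; idom=L0
  L9: preds {L6,L8}: {L0,L5,L6} ∩ {L0,L8} = {L0}; idom=L0

Frontier:
  L3←L0: walk · to L0
  L3←L4: walk L4→L3 to L0
  L5←L1: walk L1 to L0
  L5←L2: walk L2→L1 to L0
  L5←L3: walk L3 to L0
  L8←L2: walk L2→L1 to L0
  L8←L6: walk L6→L5 to L0
  L9←L6: walk L6→L5 to L0
  L9←L8: walk L8 to L0
  DF(L0)=∅
  DF(L1)={L5,L8}
  DF(L2)={L5,L8}
  DF(L3)={L3,L5}
  DF(L4)={L3}
  DF(L5)={L8,L9}
  DF(L6)={L8,L9}
  DF(L7)=∅
  DF(L8)={L9}
  DF(L9)=∅

φ for n: defs {L0,L3,L4,L7}
  DF⁺ = {L3,L5,L8,L9}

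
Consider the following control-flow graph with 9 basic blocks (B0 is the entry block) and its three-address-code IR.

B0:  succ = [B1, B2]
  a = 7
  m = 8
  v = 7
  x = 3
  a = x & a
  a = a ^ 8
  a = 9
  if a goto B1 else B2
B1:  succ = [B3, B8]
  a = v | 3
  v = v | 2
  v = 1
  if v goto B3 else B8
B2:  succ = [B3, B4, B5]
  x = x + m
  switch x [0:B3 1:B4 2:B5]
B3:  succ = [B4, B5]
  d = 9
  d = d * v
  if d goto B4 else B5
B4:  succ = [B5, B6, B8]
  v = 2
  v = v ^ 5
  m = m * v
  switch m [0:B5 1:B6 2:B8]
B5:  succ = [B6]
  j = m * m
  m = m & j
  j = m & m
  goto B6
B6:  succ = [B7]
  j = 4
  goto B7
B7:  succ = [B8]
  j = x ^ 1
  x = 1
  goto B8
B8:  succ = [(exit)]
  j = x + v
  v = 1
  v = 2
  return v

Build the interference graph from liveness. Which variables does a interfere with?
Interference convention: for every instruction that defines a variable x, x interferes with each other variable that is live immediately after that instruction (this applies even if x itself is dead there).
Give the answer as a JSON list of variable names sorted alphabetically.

Answer: ["m", "v", "x"]

Derivation:
def/use:
  B0 def {a,m,v,x} use ∅
  B1 def {a,v} use {v}
  B2 def {x} use {m,x}
  B3 def {d} use {v}
  B4 def {m,v} use {m}
  B5 def {j,m} use {m}
  B6 def {j} use ∅
  B7 def {j,x} use {x}
  B8 def {j,v} use {v,x}

Backward fixpoint:
  B0: in=∅ out={m,v,x}
  B1: in={m,v,x} out={m,v,x}
  B2: in={m,v,x} out={m,v,x}
  B3: in={m,v,x} out={m,v,x}
  B4: in={m,x} out={m,v,x}
  B5: in={m,v,x} out={v,x}
  B6: in={v,x} out={v,x}
  B7: in={v,x} out={v,x}
  B8: in={v,x} out=∅

Interference:
  a — {m,v,x}
  d — {m,v,x}
  j — {m,v,x}
  m — {a,d,j,v,x}
  v — {a,d,j,m,x}
  x — {a,d,j,m,v}

N(a) = ["m", "v", "x"]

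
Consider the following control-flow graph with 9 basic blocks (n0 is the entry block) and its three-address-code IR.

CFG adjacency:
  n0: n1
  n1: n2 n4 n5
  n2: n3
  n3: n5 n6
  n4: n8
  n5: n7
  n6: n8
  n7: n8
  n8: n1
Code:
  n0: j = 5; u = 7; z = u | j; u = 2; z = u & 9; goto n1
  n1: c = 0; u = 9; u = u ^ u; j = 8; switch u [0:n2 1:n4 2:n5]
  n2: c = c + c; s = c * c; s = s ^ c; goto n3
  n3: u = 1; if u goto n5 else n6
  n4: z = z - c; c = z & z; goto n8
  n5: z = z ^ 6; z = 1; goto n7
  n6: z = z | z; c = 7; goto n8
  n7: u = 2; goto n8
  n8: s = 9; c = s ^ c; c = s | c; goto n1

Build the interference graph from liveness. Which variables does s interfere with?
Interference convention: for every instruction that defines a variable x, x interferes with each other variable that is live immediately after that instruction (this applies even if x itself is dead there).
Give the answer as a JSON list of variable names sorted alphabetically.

Answer: ["c", "z"]

Working:
Per-block:
  n0: {j,u,z} / ∅
  n1: {c,j,u} / ∅
  n2: {c,s} / {c}
  n3: {u} / ∅
  n4: {c,z} / {c,z}
  n5: {z} / {z}
  n6: {c,z} / {z}
  n7: {u} / ∅
  n8: {c,s} / {c}

Backward fixpoint:
  n0: in=∅ out={z}
  n1: in={z} out={c,z}
  n2: in={c,z} out={c,z}
  n3: in={c,z} out={c,z}
  n4: in={c,z} out={c,z}
  n5: in={c,z} out={c,z}
  n6: in={z} out={c,z}
  n7: in={c,z} out={c,z}
  n8: in={c,z} out={z}

Interfere edges:
  c — {j,s,u,z}
  j — {c,u,z}
  s — {c,z}
  u — {c,j,z}
  z — {c,j,s,u}

N(s) = ["c", "z"]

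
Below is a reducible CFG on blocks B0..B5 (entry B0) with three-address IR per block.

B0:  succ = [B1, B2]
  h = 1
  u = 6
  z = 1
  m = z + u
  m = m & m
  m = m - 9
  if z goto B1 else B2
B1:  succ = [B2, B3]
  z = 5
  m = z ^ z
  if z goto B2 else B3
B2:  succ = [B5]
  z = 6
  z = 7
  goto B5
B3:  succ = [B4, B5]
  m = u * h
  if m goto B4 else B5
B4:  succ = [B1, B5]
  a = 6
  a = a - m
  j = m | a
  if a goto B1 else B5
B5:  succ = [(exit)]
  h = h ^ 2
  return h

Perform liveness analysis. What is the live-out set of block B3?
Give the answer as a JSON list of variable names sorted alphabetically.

Answer: ["h", "m", "u"]

Working:
Per-block:
  B0: {h,m,u,z} / ∅
  B1: {m,z} / ∅
  B2: {z} / ∅
  B3: {m} / {h,u}
  B4: {a,j} / {m}
  B5: {h} / {h}

Liveness:
  B0: in=∅ out={h,u}
  B1: in={h,u} out={h,u}
  B2: in={h} out={h}
  B3: in={h,u} out={h,m,u}
  B4: in={h,m,u} out={h,u}
  B5: in={h} out=∅

live-out(B3) = ["h", "m", "u"]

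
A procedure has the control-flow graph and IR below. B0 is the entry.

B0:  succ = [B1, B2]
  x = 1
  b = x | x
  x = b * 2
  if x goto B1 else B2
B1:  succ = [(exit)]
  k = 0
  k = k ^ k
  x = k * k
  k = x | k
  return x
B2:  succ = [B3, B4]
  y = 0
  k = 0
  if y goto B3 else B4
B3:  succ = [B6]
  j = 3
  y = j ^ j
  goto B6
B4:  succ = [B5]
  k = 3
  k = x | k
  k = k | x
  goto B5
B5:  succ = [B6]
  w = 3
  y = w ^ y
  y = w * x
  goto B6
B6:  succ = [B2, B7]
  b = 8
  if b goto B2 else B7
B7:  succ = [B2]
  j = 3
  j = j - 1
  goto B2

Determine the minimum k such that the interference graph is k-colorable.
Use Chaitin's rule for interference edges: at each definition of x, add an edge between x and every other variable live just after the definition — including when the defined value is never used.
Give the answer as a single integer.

Answer: 3

Analysis:
def/use:
  B0 def {b,x} use ∅
  B1 def {k,x} use ∅
  B2 def {k,y} use ∅
  B3 def {j,y} use ∅
  B4 def {k} use {x}
  B5 def {w,y} use {x,y}
  B6 def {b} use ∅
  B7 def {j} use ∅

Liveness:
  live B0: ∅→{x}
  live B1: ∅→∅
  live B2: {x}→{x,y}
  live B3: {x}→{x}
  live B4: {x,y}→{x,y}
  live B5: {x,y}→{x}
  live B6: {x}→{x}
  live B7: {x}→{x}

Interference:
  b: {x}
  j: {x}
  k: {x,y}
  w: {x,y}
  x: {b,j,k,w,y}
  y: {k,w,x}

Registers:
  {k,x,y} pairwise interfere (3-clique) ⇒ χ ≥ 3
  assign b→R1 j→R1 k→R2 w→R2 x→R0 y→R1 — no edge inside a register ⇒ χ ≤ 3
  χ = 3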